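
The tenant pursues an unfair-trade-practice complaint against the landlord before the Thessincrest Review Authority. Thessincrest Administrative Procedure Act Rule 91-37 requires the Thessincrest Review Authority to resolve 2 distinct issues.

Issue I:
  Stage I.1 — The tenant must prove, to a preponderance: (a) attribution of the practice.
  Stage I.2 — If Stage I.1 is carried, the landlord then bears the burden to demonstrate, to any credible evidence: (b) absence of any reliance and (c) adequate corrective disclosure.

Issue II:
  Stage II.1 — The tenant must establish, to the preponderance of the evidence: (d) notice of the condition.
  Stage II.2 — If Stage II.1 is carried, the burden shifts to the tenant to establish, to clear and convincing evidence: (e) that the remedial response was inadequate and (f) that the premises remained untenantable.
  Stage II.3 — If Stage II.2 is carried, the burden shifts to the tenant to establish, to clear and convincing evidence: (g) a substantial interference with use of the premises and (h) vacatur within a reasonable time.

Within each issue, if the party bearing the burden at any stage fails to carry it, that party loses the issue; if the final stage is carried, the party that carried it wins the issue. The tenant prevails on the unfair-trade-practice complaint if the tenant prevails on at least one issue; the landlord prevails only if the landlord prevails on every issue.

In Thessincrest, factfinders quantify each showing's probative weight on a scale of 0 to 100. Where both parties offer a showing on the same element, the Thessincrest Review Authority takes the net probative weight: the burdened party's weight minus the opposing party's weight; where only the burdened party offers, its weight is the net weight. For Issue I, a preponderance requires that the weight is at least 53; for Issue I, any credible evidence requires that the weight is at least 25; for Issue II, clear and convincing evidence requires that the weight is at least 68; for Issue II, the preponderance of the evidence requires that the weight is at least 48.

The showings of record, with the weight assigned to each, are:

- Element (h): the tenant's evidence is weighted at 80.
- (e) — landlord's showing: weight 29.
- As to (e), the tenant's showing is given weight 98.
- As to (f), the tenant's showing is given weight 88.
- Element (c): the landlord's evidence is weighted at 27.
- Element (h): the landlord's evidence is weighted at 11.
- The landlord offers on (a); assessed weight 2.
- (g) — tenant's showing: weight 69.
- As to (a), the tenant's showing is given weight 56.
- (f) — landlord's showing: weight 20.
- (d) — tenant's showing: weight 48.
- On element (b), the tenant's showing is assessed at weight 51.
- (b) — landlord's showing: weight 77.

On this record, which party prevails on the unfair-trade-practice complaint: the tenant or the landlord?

tenant

— Issue I —
At Stage I.1 the tenant must meet a preponderance (weight is at least 53): on (a) the weight is 56 less the opposing 2 gives net 54, ≥ 53, so (a) meets the standard.
  Stage I.1 carried; the burden shifts to the landlord.
At Stage I.2 the landlord must meet any credible evidence (weight is at least 25): on (b) the weight is 77 less the opposing 51 gives net 26, which does reach 25, so (b) meets the standard; on (c) the weight is 27, which does reach 25, so (c) meets the standard.
  The landlord carries the last stage.
With every stage satisfied, the landlord prevails on this issue.
— Issue II —
Stage II.1 (tenant, the preponderance of the evidence, weight is at least 48): (d) 48 ≥ 48 — meets.
  All elements met. The tenant retains the burden for Stage II.2.
Stage II.2 (tenant, clear and convincing evidence, weight is at least 68): (e) net 98−29=69 ≥ 68 — meets; (f) net 88−20=68 ≥ 68 — meets.
  All elements met. The tenant retains the burden for Stage II.3.
Stage II.3 (tenant, clear and convincing evidence, weight is at least 68): (g) 69 ≥ 68 — meets; (h) net 80−11=69 ≥ 68 — meets.
  The tenant carries the last stage.
All stages carried — the tenant prevails on this issue.
Per-issue: Issue I → landlord; Issue II → tenant. The tenant must prevail on at least one issue; overall, the tenant prevails.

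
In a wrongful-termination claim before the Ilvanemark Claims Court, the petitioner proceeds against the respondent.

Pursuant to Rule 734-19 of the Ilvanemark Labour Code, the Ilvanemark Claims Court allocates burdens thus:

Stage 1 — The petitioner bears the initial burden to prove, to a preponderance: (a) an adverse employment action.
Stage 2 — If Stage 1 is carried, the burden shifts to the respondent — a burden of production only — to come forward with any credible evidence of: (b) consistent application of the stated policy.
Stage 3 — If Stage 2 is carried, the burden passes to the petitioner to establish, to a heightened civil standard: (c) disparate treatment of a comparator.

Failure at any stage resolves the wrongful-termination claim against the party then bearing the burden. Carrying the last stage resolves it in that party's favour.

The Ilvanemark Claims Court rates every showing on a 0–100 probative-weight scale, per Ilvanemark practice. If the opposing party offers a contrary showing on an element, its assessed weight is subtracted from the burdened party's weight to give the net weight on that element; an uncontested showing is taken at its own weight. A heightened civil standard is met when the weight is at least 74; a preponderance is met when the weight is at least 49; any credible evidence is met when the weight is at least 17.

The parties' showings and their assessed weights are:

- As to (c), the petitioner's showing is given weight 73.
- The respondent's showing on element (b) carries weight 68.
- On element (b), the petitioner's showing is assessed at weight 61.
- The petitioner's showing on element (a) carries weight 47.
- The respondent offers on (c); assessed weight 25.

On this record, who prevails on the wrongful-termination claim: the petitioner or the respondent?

Stage 1 — burden on petitioner; standard: a preponderance (weight is at least 49).
    (a): 47 < 49 [not met]
  Stage 1 not carried; the petitioner fails its burden.
The analysis ends at Stage 1; the respondent prevails.

respondent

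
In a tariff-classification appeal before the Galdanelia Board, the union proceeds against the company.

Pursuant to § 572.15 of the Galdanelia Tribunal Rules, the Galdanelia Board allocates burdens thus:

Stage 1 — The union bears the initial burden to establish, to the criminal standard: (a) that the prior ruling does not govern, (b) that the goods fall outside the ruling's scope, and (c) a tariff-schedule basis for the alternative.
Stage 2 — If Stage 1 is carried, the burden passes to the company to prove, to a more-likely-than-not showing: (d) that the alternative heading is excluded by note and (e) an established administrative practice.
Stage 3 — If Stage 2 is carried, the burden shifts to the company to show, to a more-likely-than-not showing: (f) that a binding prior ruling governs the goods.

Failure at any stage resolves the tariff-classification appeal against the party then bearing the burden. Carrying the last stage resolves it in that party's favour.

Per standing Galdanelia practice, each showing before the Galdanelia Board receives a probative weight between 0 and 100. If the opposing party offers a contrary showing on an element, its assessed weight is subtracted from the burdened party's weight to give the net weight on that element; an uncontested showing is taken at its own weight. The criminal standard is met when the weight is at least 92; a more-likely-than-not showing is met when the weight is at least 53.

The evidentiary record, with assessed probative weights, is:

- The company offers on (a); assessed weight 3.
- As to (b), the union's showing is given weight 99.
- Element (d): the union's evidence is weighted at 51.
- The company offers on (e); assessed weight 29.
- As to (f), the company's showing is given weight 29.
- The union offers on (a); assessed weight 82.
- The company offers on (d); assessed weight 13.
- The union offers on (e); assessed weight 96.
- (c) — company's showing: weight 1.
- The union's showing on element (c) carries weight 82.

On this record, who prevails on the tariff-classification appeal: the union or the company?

At Stage 1 the union must meet the criminal standard (weight is at least 92): on (a) the weight is 82 less the opposing 3 gives net 79, < 92, so (a) does not meet the standard; on (b) the weight is 99, ≥ 92, so (b) meets the standard; on (c) the weight is 82 less the opposing 1 gives net 81, which does not reach 92, so (c) does not meet the standard.
  Not every element is met, so the union fails to carry Stage 1.
So the company prevails.

company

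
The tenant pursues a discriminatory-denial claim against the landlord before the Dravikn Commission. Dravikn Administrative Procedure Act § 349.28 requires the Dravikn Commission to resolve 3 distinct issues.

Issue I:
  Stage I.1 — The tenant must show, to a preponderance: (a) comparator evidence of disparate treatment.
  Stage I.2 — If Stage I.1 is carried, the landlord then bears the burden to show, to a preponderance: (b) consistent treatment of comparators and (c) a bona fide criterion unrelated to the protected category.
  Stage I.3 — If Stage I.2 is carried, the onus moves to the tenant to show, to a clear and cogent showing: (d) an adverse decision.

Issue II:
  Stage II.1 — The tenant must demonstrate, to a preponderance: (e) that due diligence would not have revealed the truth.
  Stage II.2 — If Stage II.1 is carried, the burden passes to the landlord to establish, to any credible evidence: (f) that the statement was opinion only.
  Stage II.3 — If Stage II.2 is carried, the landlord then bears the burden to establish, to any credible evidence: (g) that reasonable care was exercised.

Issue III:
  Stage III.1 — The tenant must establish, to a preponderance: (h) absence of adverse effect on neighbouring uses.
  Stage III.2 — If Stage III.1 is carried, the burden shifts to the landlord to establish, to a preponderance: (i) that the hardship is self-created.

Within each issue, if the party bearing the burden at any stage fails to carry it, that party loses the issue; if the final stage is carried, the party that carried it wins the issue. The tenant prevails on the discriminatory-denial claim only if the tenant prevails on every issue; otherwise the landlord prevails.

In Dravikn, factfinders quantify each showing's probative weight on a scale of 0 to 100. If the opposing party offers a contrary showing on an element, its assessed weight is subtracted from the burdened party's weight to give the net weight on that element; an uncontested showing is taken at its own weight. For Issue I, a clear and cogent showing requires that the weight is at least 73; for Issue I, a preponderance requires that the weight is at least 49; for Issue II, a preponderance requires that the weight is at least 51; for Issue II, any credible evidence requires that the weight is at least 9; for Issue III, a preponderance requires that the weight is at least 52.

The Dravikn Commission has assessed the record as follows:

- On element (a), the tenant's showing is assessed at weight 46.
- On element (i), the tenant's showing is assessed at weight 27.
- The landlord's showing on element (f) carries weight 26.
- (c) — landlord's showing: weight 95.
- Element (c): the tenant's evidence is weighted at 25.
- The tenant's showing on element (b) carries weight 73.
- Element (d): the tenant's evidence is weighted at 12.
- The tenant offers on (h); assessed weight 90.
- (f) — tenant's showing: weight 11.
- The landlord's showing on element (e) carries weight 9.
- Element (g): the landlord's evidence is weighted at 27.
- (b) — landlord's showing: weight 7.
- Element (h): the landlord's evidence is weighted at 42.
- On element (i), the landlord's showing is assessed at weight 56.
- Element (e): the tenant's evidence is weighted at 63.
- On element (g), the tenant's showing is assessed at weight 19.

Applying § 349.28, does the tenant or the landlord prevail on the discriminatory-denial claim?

landlord

— Issue I —
Stage I.1 — burden on tenant; standard: a preponderance (weight is at least 49).
    (a): 46 < 49 [not met]
  Stage I.1 not carried; the tenant fails its burden.
So the landlord prevails on this issue.
— Issue II —
Stage II.1 — burden on tenant; standard: a preponderance (weight is at least 51).
    (e): 63 − 9 = 54 ≥ 51 [met]
  The tenant carries Stage II.1; the landlord now bears the burden.
Stage II.2 — burden on landlord; standard: any credible evidence (weight is at least 9).
    (f): 26 − 11 = 15 ≥ 9 [met]
  Stage II.2 is satisfied; the landlord continues to bear the burden.
Stage II.3 — burden on landlord; standard: any credible evidence (weight is at least 9).
    (g): 27 − 19 = 8 < 9 [not met]
  The landlord does not carry Stage II.3.
The tenant prevails on this issue.
— Issue III —
Stage III.1 (tenant, a preponderance, weight is at least 52): (h) net 90−42=48 < 52 — fails.
  Not every element is met, so the tenant fails to carry Stage III.1.
The landlord prevails on this issue.
Per-issue: Issue I → landlord; Issue II → tenant; Issue III → landlord. The tenant must prevail on every issue; overall, the landlord prevails.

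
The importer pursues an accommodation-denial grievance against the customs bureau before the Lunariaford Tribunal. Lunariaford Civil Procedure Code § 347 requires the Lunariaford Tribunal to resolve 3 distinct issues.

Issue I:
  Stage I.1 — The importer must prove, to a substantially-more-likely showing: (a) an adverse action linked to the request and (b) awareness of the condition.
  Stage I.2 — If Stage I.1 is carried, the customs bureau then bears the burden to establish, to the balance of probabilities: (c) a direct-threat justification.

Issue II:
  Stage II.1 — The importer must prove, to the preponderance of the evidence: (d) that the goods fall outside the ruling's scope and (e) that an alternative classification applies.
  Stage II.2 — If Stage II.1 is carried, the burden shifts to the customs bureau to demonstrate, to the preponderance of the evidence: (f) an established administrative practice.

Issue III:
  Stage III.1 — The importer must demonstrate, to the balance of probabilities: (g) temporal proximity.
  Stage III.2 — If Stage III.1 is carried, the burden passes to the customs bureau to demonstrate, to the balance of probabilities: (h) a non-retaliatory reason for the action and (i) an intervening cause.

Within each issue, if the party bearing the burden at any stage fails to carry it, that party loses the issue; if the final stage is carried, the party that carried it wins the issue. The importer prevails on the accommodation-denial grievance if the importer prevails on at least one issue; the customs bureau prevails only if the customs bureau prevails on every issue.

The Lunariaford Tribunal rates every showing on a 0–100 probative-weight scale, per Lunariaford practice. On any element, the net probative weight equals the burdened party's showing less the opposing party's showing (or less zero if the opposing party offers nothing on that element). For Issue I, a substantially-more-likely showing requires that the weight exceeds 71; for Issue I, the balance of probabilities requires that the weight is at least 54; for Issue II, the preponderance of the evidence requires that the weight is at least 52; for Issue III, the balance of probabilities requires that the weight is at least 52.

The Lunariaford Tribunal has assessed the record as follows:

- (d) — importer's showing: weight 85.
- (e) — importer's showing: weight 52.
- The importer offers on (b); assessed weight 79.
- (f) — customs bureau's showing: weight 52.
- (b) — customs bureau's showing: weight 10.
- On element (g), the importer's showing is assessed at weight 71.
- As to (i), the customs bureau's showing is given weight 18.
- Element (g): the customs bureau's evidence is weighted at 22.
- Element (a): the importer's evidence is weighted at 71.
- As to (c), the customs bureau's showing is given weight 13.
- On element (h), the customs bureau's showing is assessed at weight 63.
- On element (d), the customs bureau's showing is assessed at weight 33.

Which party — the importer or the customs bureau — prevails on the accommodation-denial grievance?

— Issue I —
At Stage I.1 the importer must meet a substantially-more-likely showing (weight exceeds 71): on (a) the weight is 71, which does not exceed 71, so (a) does not meet the standard; on (b) the weight is 79 less the opposing 10 gives net 69, which does not exceed 71, so (b) does not meet the standard.
  The importer does not carry Stage I.1.
The customs bureau prevails on this issue.
— Issue II —
At Stage II.1 the importer must meet the preponderance of the evidence (weight is at least 52): on (d) the weight is 85 less the opposing 33 gives net 52, which does reach 52, so (d) meets the standard; on (e) the weight is 52, which does reach 52, so (e) meets the standard.
  Stage II.1 carried; the burden shifts to the customs bureau.
At Stage II.2 the customs bureau must meet the preponderance of the evidence (weight is at least 52): on (f) the weight is 52, which does reach 52, so (f) meets the standard.
  All elements met at the final stage.
All stages carried — the customs bureau prevails on this issue.
— Issue III —
Stage III.1 (importer, the balance of probabilities, weight is at least 52): (g) net 71−22=49 < 52 — fails.
  The importer does not carry Stage III.1.
So the customs bureau prevails on this issue.
Per-issue: Issue I → customs bureau; Issue II → customs bureau; Issue III → customs bureau. The importer must prevail on at least one issue; overall, the customs bureau prevails.

customs bureau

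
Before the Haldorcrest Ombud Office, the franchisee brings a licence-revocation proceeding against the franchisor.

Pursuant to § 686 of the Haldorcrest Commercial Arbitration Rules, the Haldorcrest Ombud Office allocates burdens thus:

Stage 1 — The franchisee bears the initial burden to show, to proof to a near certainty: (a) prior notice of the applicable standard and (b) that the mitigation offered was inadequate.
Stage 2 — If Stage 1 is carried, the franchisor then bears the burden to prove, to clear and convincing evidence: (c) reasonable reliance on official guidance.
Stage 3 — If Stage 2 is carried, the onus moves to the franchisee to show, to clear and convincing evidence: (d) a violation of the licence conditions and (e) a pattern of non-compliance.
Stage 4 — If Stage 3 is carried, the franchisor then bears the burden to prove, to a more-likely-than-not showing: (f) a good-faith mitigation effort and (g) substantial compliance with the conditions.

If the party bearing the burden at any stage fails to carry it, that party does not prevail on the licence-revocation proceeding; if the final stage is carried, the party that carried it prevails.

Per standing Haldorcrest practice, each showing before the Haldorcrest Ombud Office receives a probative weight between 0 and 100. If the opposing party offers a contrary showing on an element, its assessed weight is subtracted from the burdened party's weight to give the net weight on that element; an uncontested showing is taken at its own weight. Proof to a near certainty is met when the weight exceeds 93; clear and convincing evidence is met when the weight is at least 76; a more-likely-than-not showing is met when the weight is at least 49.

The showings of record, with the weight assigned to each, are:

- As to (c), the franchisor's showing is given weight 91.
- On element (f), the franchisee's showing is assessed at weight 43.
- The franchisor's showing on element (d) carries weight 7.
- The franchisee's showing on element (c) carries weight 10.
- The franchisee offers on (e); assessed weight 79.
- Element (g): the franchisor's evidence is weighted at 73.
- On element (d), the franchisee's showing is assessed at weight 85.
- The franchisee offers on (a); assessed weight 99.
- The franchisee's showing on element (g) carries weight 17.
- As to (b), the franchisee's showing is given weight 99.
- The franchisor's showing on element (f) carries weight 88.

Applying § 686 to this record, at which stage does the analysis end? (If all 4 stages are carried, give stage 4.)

stage 4

At Stage 1 the franchisee must meet proof to a near certainty (weight exceeds 93): on (a) the weight is 99, which does exceed 93, so (a) meets the standard; on (b) the weight is 99, which does exceed 93, so (b) meets the standard.
  Stage 1 is satisfied; the onus moves to the franchisor.
At Stage 2 the franchisor must meet clear and convincing evidence (weight is at least 76): on (c) the weight is 91 less the opposing 10 gives net 81, which does reach 76, so (c) meets the standard.
  Stage 2 carried; the burden shifts to the franchisee.
At Stage 3 the franchisee must meet clear and convincing evidence (weight is at least 76): on (d) the weight is 85 less the opposing 7 gives net 78, which does reach 76, so (d) meets the standard; on (e) the weight is 79, which does reach 76, so (e) meets the standard.
  Stage 3 is satisfied; the onus moves to the franchisor.
At Stage 4 the franchisor must meet a more-likely-than-not showing (weight is at least 49): on (f) the weight is 88 less the opposing 43 gives net 45, which does not reach 49, so (f) does not meet the standard; on (g) the weight is 73 less the opposing 17 gives net 56, ≥ 49, so (g) meets the standard.
  Not every element is met, so the franchisor fails to carry Stage 4.
The analysis ends at Stage 4; the franchisee prevails.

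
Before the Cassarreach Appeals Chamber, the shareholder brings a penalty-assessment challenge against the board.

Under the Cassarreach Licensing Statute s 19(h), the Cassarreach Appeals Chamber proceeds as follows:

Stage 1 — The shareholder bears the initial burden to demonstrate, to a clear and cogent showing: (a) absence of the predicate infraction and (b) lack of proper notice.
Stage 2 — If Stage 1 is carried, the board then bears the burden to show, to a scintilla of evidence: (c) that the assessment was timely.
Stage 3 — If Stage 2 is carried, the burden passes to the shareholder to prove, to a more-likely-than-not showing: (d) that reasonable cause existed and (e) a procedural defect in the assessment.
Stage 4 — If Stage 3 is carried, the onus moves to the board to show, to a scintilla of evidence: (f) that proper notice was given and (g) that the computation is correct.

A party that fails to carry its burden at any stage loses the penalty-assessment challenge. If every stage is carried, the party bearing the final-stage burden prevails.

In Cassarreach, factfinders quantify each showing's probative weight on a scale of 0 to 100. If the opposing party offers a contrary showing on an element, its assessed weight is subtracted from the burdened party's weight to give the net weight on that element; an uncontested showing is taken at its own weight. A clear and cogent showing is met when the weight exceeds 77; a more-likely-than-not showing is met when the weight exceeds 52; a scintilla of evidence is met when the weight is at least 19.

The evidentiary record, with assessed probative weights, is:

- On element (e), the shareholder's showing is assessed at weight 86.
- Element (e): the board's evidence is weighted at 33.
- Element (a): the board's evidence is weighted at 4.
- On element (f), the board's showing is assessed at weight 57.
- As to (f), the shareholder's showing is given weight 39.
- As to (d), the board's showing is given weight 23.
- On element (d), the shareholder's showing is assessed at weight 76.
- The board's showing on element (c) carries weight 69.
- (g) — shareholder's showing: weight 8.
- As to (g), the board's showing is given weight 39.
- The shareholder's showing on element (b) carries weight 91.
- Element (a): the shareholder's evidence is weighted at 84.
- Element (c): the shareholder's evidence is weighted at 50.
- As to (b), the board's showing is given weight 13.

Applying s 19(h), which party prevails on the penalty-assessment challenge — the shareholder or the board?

shareholder

At Stage 1 the shareholder must meet a clear and cogent showing (weight exceeds 77): on (a) the weight is 84 less the opposing 4 gives net 80, > 77, so (a) meets the standard; on (b) the weight is 91 less the opposing 13 gives net 78, which does exceed 77, so (b) meets the standard.
  All elements met. The burden passes to the board.
At Stage 2 the board must meet a scintilla of evidence (weight is at least 19): on (c) the weight is 69 less the opposing 50 gives net 19, which does reach 19, so (c) meets the standard.
  Stage 2 is satisfied; the onus moves to the shareholder.
At Stage 3 the shareholder must meet a more-likely-than-not showing (weight exceeds 52): on (d) the weight is 76 less the opposing 23 gives net 53, which does exceed 52, so (d) meets the standard; on (e) the weight is 86 less the opposing 33 gives net 53, which does exceed 52, so (e) meets the standard.
  The shareholder carries Stage 3; the board now bears the burden.
At Stage 4 the board must meet a scintilla of evidence (weight is at least 19): on (f) the weight is 57 less the opposing 39 gives net 18, < 19, so (f) does not meet the standard; on (g) the weight is 39 less the opposing 8 gives net 31, which does reach 19, so (g) meets the standard.
  Stage 4 not carried; the board fails its burden.
The analysis ends at Stage 4; the shareholder prevails.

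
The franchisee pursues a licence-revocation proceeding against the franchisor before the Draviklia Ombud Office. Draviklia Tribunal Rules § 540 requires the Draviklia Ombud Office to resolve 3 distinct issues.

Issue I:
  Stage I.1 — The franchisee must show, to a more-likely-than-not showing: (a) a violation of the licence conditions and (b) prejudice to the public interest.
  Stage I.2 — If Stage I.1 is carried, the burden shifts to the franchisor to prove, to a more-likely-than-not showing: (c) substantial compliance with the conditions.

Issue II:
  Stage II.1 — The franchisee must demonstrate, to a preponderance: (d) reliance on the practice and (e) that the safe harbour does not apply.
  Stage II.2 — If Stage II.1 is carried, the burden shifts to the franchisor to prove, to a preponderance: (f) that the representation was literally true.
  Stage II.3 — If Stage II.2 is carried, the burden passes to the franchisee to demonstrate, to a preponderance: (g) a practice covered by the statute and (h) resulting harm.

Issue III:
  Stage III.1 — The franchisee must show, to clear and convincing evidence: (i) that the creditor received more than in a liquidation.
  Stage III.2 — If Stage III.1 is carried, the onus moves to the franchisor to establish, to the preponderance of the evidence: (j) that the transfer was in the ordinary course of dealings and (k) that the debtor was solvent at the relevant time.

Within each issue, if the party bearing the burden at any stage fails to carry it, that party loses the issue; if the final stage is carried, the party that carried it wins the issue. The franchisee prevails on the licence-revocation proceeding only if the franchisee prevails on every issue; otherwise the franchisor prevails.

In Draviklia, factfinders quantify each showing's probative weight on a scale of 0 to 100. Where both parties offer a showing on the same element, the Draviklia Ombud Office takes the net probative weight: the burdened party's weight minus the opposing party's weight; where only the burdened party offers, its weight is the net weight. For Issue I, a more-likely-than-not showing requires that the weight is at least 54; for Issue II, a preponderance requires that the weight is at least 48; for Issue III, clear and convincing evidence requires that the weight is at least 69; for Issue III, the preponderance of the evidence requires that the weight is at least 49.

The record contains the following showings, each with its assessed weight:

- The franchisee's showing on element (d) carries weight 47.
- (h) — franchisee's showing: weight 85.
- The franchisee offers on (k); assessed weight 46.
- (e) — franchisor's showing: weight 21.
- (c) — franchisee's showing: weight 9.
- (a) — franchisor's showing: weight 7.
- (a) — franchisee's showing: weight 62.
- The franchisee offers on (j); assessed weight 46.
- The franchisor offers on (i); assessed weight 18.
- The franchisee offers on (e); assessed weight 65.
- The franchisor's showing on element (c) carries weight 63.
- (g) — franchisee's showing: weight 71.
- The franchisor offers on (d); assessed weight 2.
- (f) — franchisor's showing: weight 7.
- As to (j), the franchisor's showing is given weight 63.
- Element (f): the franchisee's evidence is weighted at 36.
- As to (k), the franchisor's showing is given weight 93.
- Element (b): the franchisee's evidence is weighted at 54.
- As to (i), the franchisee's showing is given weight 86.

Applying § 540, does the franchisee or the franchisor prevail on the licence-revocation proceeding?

— Issue I —
Stage I.1 — burden on franchisee; standard: a more-likely-than-not showing (weight is at least 54).
    (a): 62 − 7 = 55 ≥ 54 [met]
    (b): 54 ≥ 54 [met]
  Stage I.1 carried; the burden shifts to the franchisor.
Stage I.2 — burden on franchisor; standard: a more-likely-than-not showing (weight is at least 54).
    (c): 63 − 9 = 54 ≥ 54 [met]
  Stage I.2 carried; the final stage is satisfied.
All stages carried — the franchisor prevails on this issue.
— Issue II —
Stage II.1 — burden on franchisee; standard: a preponderance (weight is at least 48).
    (d): 47 − 2 = 45 < 48 [not met]
    (e): 65 − 21 = 44 < 48 [not met]
  Stage II.1 not carried; the franchisee fails its burden.
The franchisor prevails on this issue.
— Issue III —
At Stage III.1 the franchisee must meet clear and convincing evidence (weight is at least 69): on (i) the weight is 86 less the opposing 18 gives net 68, which does not reach 69, so (i) does not meet the standard.
  The franchisee does not carry Stage III.1.
The franchisor prevails on this issue.
Per-issue: Issue I → franchisor; Issue II → franchisor; Issue III → franchisor. The franchisee must prevail on every issue; overall, the franchisor prevails.

franchisor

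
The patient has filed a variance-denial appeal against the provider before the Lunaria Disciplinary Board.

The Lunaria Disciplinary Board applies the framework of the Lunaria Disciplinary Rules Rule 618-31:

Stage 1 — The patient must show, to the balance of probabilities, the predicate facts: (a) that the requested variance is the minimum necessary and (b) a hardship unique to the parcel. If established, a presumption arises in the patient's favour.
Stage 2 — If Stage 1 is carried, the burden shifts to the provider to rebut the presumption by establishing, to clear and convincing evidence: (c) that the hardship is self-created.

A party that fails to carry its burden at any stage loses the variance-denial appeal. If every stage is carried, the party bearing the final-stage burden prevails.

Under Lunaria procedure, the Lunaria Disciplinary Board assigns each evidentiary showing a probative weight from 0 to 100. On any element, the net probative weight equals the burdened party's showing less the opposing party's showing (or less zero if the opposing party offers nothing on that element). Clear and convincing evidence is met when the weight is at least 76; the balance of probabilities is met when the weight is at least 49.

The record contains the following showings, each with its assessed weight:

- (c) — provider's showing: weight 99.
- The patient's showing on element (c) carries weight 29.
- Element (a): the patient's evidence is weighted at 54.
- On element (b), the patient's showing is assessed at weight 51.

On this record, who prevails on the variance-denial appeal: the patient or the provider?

Stage 1 — burden on patient; standard: the balance of probabilities (weight is at least 49).
    (a): 54 ≥ 49 [met]
    (b): 51 ≥ 49 [met]
  The patient carries Stage 1; the provider now bears the burden.
Stage 2 — burden on provider; standard: clear and convincing evidence (weight is at least 76).
    (c): 99 − 29 = 70 < 76 [not met]
  Stage 2 not carried; the provider fails its burden.
So the patient prevails.

patient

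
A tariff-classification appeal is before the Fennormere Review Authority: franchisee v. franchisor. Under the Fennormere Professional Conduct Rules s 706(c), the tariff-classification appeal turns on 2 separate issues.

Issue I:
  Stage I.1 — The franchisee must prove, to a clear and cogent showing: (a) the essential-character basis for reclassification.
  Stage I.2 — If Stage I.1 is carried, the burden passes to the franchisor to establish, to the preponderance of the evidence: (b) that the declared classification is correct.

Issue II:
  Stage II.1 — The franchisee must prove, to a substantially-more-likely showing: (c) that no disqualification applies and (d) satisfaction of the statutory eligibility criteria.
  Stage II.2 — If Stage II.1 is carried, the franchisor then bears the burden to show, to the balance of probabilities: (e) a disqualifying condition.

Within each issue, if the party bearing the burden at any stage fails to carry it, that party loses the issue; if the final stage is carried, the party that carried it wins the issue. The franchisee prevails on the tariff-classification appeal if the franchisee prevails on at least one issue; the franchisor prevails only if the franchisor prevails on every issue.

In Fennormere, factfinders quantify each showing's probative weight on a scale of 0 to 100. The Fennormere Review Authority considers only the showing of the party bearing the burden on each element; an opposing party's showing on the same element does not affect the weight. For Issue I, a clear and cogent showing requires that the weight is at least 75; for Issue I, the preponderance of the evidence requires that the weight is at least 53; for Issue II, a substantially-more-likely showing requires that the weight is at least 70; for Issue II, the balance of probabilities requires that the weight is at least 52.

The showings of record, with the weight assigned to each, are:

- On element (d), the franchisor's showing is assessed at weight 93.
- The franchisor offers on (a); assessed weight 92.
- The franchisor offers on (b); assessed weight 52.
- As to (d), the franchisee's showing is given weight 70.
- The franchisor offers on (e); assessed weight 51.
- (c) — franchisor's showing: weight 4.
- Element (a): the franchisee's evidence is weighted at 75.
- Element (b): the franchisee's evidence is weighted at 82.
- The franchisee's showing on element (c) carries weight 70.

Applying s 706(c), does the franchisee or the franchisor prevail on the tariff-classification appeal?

— Issue I —
Stage I.1 — burden on franchisee; standard: a clear and cogent showing (weight is at least 75).
    (a): 75 (franchisor's 92 disregarded) ≥ 75 [met]
  Stage I.1 carried; the burden shifts to the franchisor.
Stage I.2 — burden on franchisor; standard: the preponderance of the evidence (weight is at least 53).
    (b): 52 (franchisee's 82 disregarded) < 53 [not met]
  The franchisor does not carry Stage I.2.
So the franchisee prevails on this issue.
— Issue II —
Stage II.1 (franchisee, a substantially-more-likely showing, weight is at least 70): (c) 70 (franchisor's 4 disregarded) ≥ 70 — meets; (d) 70 (franchisor's 93 disregarded) ≥ 70 — meets.
  All elements met. The burden passes to the franchisor.
Stage II.2 (franchisor, the balance of probabilities, weight is at least 52): (e) 51 < 52 — fails.
  Stage II.2 not carried; the franchisor fails its burden.
The analysis ends at Stage II.2; the franchisee prevails on this issue.
Per-issue: Issue I → franchisee; Issue II → franchisee. The franchisee must prevail on at least one issue; overall, the franchisee prevails.

franchisee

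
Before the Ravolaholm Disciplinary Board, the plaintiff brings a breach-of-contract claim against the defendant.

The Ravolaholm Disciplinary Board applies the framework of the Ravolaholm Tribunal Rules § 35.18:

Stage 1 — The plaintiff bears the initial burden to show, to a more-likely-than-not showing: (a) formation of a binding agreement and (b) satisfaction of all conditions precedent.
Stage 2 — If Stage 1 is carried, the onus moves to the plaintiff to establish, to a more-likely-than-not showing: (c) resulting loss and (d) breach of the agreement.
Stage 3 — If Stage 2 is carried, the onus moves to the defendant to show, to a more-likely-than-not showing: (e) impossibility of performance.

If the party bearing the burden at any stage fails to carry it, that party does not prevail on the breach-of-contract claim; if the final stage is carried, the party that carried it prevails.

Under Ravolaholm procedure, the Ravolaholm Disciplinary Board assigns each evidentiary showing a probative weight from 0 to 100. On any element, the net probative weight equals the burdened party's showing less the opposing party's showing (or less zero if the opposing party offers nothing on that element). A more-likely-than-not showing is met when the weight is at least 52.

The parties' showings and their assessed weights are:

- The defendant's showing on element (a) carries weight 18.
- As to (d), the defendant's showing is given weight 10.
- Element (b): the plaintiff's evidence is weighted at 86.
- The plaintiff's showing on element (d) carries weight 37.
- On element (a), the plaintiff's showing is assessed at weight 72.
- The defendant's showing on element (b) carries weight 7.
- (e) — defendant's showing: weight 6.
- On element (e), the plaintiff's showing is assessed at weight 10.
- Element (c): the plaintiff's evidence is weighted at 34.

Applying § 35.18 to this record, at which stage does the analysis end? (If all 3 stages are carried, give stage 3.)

At Stage 1 the plaintiff must meet a more-likely-than-not showing (weight is at least 52): on (a) the weight is 72 less the opposing 18 gives net 54, which does reach 52, so (a) meets the standard; on (b) the weight is 86 less the opposing 7 gives net 79, which does reach 52, so (b) meets the standard.
  All elements met. The plaintiff retains the burden for Stage 2.
At Stage 2 the plaintiff must meet a more-likely-than-not showing (weight is at least 52): on (c) the weight is 34, < 52, so (c) does not meet the standard; on (d) the weight is 37 less the opposing 10 gives net 27, < 52, so (d) does not meet the standard.
  The plaintiff does not carry Stage 2.
The analysis ends at Stage 2; the defendant prevails.

stage 2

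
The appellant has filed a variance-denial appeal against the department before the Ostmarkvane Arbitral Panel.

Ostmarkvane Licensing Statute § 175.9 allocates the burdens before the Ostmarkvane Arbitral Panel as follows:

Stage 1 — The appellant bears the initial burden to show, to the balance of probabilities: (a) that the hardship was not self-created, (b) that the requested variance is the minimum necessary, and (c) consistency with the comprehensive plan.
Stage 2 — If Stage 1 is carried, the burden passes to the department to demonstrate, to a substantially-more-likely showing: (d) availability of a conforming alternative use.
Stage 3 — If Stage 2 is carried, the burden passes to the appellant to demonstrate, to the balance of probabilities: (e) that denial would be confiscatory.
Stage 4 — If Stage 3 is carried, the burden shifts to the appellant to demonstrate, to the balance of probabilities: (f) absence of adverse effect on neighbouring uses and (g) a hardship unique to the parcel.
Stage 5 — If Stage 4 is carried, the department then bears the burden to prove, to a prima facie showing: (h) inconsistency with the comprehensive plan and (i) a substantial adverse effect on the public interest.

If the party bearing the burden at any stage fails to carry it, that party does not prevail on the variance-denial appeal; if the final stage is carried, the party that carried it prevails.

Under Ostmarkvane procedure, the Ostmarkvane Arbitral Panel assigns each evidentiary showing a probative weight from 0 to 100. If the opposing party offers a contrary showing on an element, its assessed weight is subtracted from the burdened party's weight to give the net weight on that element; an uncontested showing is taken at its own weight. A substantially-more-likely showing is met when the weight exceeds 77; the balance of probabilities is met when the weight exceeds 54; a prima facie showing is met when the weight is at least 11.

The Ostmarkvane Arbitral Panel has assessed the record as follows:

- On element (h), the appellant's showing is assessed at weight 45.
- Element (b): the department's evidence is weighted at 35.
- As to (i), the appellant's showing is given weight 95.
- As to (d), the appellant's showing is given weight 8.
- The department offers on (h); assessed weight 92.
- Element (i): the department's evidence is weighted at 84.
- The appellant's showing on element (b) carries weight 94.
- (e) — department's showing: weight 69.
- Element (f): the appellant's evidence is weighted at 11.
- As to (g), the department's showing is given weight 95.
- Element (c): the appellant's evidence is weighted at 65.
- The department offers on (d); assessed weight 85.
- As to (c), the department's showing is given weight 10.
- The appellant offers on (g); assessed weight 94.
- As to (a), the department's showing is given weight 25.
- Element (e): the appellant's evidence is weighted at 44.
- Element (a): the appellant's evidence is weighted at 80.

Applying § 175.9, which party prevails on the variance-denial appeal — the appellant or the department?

Stage 1 — burden on appellant; standard: the balance of probabilities (weight exceeds 54).
    (a): 80 − 25 = 55 > 54 [met]
    (b): 94 − 35 = 59 > 54 [met]
    (c): 65 − 10 = 55 > 54 [met]
  Stage 1 is satisfied; the onus moves to the department.
Stage 2 — burden on department; standard: a substantially-more-likely showing (weight exceeds 77).
    (d): 85 − 8 = 77 ≤ 77 [not met]
  Stage 2 not carried; the department fails its burden.
The appellant prevails.

appellant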